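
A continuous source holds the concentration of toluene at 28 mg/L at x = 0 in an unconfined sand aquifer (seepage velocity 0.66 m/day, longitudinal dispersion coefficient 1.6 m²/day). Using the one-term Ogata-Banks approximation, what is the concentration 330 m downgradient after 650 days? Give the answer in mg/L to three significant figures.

For a continuous step input, C/C₀ ≈ ½·erfc((x−vt)/(2√(Dt))).
vt = 0.66 × 650 = 429 m and 2√(Dt) = 2√(1.6 × 650) = 64.50 m.
Argument (x−vt)/(2√(Dt)) = (330 − 429)/64.50 = -1.535; ½·erfc(-1.535) = 0.9850.
C = 28 × 0.9850 = 27.6 mg/L.

27.6 mg/L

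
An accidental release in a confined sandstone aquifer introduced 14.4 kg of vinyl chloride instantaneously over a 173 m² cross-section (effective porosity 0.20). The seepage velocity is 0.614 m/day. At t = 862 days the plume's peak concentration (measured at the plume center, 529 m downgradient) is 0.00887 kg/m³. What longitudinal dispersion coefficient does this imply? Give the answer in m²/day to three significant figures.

0.203 m²/day

At the plume center C_max = M/(n_e·A·√(4πDt)), so D = M²/(4πt·(n_e·A·C_max)²).
n_e·A·C_max = 0.20 × 173 × 0.00887 = 0.3069 kg/m.
D = 14.4²/(4π × 862 × 0.3069²) = 0.203 m²/day.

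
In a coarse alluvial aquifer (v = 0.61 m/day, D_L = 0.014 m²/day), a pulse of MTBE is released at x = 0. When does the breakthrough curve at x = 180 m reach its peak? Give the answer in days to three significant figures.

For the 1D instantaneous-source solution, setting ∂C/∂t = 0 at fixed x gives v²t² + 2Dt − x² = 0, so t = (√(D² + v²x²) − D)/v².
√(D² + v²x²) = √(0.014² + 0.61² × 180²) = 109.8; v² = 0.3721.
t = (109.8 − 0.014)/0.3721 = 295 days (vs. the pure-advection estimate x/v = 295 d).

295 days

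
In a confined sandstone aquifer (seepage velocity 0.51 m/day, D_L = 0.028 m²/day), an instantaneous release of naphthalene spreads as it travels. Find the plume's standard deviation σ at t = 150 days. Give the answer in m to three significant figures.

2.90 m

Dispersive spreading gives a Gaussian with σ² = 2Dt; advection only shifts the center.
σ = √(2 × 0.028 × 150) = 2.90 m.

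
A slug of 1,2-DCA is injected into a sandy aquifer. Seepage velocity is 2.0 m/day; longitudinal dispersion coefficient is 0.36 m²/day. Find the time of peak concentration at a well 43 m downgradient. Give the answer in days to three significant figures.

For the 1D instantaneous-source solution, setting ∂C/∂t = 0 at fixed x gives v²t² + 2Dt − x² = 0, so t = (√(D² + v²x²) − D)/v².
√(D² + v²x²) = √(0.36² + 2.0² × 43²) = 86.00; v² = 4.
t = (86.00 − 0.36)/4 = 21.4 days (vs. the pure-advection estimate x/v = 21.5 d).

21.4 days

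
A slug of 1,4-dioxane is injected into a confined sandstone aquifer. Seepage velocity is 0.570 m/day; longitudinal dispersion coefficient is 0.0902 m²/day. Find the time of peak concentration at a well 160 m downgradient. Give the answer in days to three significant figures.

For the 1D instantaneous-source solution, setting ∂C/∂t = 0 at fixed x gives v²t² + 2Dt − x² = 0, so t = (√(D² + v²x²) − D)/v².
√(D² + v²x²) = √(0.0902² + 0.570² × 160²) = 91.20; v² = 0.3249.
t = (91.20 − 0.0902)/0.3249 = 280 days (vs. the pure-advection estimate x/v = 281 d).

280 days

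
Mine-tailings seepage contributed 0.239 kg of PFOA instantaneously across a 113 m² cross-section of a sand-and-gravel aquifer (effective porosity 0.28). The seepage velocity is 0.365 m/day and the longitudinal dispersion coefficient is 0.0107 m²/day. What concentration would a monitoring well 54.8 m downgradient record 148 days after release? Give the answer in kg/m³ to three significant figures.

0.00154 kg/m³

For an instantaneous plane source, C(x,t) = M/(n_e·A·√(4πDt)) · exp(−(x−vt)²/(4Dt)), with n_e·A the pore (flow) area.
Plume center vt = 0.365 × 148 = 54.02 m, so the well at 54.8 m is 0.78 m downgradient of the peak.
√(4πDt) = 4.461 m, giving peak height M/(n_e·A·√(4πDt)) = 0.239/(0.28 × 113 × 4.461) = 0.001693 kg/m³.
(x−vt)²/(4Dt) = (0.78)²/(4 × 0.0107 × 148) = 0.09605; exp(−0.09605) = 0.9084.
C = 0.001693 × 0.9084 = 0.00154 kg/m³.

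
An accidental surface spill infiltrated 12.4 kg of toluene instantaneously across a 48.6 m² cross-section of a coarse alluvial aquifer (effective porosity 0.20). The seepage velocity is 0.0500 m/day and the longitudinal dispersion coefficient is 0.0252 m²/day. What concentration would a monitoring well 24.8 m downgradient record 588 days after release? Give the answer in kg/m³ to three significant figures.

For an instantaneous plane source, C(x,t) = M/(n_e·A·√(4πDt)) · exp(−(x−vt)²/(4Dt)), with n_e·A the pore (flow) area.
Plume center vt = 0.0500 × 588 = 29.4 m, so the well at 24.8 m is 4.6 m upgradient of the peak.
√(4πDt) = 13.65 m, giving peak height M/(n_e·A·√(4πDt)) = 12.4/(0.20 × 48.6 × 13.65) = 0.09346 kg/m³.
(x−vt)²/(4Dt) = (-4.6)²/(4 × 0.0252 × 588) = 0.3570; exp(−0.3570) = 0.6998.
C = 0.09346 × 0.6998 = 0.0654 kg/m³.

0.0654 kg/m³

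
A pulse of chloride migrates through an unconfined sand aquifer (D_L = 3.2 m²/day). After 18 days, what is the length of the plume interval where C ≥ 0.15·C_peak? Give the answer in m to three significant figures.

The plume is Gaussian with σ = √(2Dt) = √(2 × 3.2 × 18) = 10.73 m.
C/C_peak = exp(−Δx²/(2σ²)) = 0.15 ⇒ Δx = σ·√(−2 ln 0.15) = 10.73 × 1.948 = 20.90 m.
Width = 2Δx = 41.8 m.

41.8 m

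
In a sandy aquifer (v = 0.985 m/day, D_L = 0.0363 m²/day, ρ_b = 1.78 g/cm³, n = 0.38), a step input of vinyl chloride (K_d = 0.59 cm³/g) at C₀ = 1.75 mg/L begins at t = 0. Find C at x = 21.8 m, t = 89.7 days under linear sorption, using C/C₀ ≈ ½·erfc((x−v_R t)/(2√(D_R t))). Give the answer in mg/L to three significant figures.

1.57 mg/L

Retardation factor R = 1 + ρ_b·K_d/n = 1 + 1.78 × 0.59/0.38 = 3.764.
Sorption retards both mechanisms: v_R = v/R = 0.2617 m/day, D_R = D/R = 0.009644 m²/day.
v_R·t = 0.2617 × 89.7 = 23.47449 m; 2√(D_R t) = 1.860 m; argument = (21.8 − 23.47449)/1.860 = -0.9003.
C = C₀ × ½·erfc(-0.9003) = 1.75 × 0.8985 = 1.57 mg/L.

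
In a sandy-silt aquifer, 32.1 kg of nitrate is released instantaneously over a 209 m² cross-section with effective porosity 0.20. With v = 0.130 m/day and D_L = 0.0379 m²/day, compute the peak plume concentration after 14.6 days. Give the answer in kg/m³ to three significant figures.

The peak of an instantaneous 1D plume sits at x = vt; there the Gaussian factor is 1 and C_max = M/(n_e·A·√(4πDt)), where n_e·A is the pore area the mass is dissolved in.
√(4πDt) = √(4π × 0.0379 × 14.6) = 2.637 m, so C_max = 32.1/(0.20 × 209 × 2.637) = 0.291 kg/m³.

0.291 kg/m³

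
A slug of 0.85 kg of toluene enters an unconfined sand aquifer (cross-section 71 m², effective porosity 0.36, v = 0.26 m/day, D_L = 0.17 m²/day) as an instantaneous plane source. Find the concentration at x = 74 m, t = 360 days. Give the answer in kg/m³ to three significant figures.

0.000250 kg/m³

For an instantaneous plane source, C(x,t) = M/(n_e·A·√(4πDt)) · exp(−(x−vt)²/(4Dt)), with n_e·A the pore (flow) area.
Plume center vt = 0.26 × 360 = 93.6 m, so the well at 74 m is 19.6 m upgradient of the peak.
√(4πDt) = 27.73 m, giving peak height M/(n_e·A·√(4πDt)) = 0.85/(0.36 × 71 × 27.73) = 0.001199 kg/m³.
(x−vt)²/(4Dt) = (-19.6)²/(4 × 0.17 × 360) = 1.569; exp(−1.569) = 0.2083.
C = 0.001199 × 0.2083 = 0.000250 kg/m³.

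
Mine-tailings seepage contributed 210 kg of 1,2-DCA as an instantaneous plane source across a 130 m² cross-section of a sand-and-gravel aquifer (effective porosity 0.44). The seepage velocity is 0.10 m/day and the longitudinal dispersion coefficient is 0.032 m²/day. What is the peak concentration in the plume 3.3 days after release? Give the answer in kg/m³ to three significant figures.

3.19 kg/m³

The peak of an instantaneous 1D plume sits at x = vt; there the Gaussian factor is 1 and C_max = M/(n_e·A·√(4πDt)), where n_e·A is the pore area the mass is dissolved in.
√(4πDt) = √(4π × 0.032 × 3.3) = 1.152 m, so C_max = 210/(0.44 × 130 × 1.152) = 3.19 kg/m³.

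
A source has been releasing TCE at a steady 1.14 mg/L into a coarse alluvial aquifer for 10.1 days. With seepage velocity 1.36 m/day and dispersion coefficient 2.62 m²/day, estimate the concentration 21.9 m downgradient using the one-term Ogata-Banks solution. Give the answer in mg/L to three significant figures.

For a continuous step input, C/C₀ ≈ ½·erfc((x−vt)/(2√(Dt))).
vt = 1.36 × 10.1 = 13.736 m and 2√(Dt) = 2√(2.62 × 10.1) = 10.29 m.
Argument (x−vt)/(2√(Dt)) = (21.9 − 13.736)/10.29 = 0.7934; ½·erfc(0.7934) = 0.1309.
C = 1.14 × 0.1309 = 0.149 mg/L.

0.149 mg/L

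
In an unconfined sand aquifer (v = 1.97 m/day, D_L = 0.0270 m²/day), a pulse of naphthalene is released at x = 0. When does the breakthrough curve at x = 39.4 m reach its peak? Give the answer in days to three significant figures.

20.0 days

For the 1D instantaneous-source solution, setting ∂C/∂t = 0 at fixed x gives v²t² + 2Dt − x² = 0, so t = (√(D² + v²x²) − D)/v².
√(D² + v²x²) = √(0.0270² + 1.97² × 39.4²) = 77.62; v² = 3.8809.
t = (77.62 − 0.0270)/3.8809 = 20.0 days (vs. the pure-advection estimate x/v = 20.0 d).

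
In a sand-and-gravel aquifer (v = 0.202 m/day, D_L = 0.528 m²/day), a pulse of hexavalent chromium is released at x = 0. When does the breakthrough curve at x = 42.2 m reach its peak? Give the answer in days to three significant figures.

For the 1D instantaneous-source solution, setting ∂C/∂t = 0 at fixed x gives v²t² + 2Dt − x² = 0, so t = (√(D² + v²x²) − D)/v².
√(D² + v²x²) = √(0.528² + 0.202² × 42.2²) = 8.541; v² = 0.040804.
t = (8.541 − 0.528)/0.040804 = 196 days (vs. the pure-advection estimate x/v = 209 d).

196 days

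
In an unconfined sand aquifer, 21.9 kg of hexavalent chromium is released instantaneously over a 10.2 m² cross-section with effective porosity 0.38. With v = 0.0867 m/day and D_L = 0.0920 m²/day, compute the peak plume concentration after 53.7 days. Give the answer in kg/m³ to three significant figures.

0.717 kg/m³

The peak of an instantaneous 1D plume sits at x = vt; there the Gaussian factor is 1 and C_max = M/(n_e·A·√(4πDt)), where n_e·A is the pore area the mass is dissolved in.
√(4πDt) = √(4π × 0.0920 × 53.7) = 7.879 m, so C_max = 21.9/(0.38 × 10.2 × 7.879) = 0.717 kg/m³.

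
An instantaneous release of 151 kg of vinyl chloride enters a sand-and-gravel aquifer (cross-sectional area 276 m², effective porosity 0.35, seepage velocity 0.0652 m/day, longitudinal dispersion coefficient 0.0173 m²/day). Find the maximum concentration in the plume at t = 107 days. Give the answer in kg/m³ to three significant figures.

The peak of an instantaneous 1D plume sits at x = vt; there the Gaussian factor is 1 and C_max = M/(n_e·A·√(4πDt)), where n_e·A is the pore area the mass is dissolved in.
√(4πDt) = √(4π × 0.0173 × 107) = 4.823 m, so C_max = 151/(0.35 × 276 × 4.823) = 0.324 kg/m³.

0.324 kg/m³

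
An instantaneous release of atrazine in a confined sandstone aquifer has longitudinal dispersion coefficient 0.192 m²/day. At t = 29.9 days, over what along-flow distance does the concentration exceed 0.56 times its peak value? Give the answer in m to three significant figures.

7.30 m

The plume is Gaussian with σ = √(2Dt) = √(2 × 0.192 × 29.9) = 3.388 m.
C/C_peak = exp(−Δx²/(2σ²)) = 0.56 ⇒ Δx = σ·√(−2 ln 0.56) = 3.388 × 1.077 = 3.649 m.
Width = 2Δx = 7.30 m.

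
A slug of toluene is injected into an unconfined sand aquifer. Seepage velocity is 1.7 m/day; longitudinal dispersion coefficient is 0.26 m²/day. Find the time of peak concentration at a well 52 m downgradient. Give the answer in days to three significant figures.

30.5 days

For the 1D instantaneous-source solution, setting ∂C/∂t = 0 at fixed x gives v²t² + 2Dt − x² = 0, so t = (√(D² + v²x²) − D)/v².
√(D² + v²x²) = √(0.26² + 1.7² × 52²) = 88.40; v² = 2.89.
t = (88.40 − 0.26)/2.89 = 30.5 days (vs. the pure-advection estimate x/v = 30.6 d).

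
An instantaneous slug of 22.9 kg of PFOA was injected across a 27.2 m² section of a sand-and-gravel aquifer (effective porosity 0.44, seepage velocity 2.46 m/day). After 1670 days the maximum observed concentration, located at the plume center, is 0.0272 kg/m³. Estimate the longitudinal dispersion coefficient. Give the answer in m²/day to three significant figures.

0.236 m²/day

At the plume center C_max = M/(n_e·A·√(4πDt)), so D = M²/(4πt·(n_e·A·C_max)²).
n_e·A·C_max = 0.44 × 27.2 × 0.0272 = 0.3255 kg/m.
D = 22.9²/(4π × 1670 × 0.3255²) = 0.236 m²/day.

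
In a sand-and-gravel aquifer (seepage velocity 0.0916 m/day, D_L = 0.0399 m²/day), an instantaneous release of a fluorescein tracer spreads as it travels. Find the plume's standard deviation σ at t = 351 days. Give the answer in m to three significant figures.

Dispersive spreading gives a Gaussian with σ² = 2Dt; advection only shifts the center.
σ = √(2 × 0.0399 × 351) = 5.29 m.

5.29 m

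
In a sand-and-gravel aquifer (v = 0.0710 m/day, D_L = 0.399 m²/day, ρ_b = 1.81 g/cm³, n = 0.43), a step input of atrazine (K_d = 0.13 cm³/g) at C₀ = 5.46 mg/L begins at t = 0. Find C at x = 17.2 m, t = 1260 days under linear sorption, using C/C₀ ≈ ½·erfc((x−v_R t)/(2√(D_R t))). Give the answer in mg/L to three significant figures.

Retardation factor R = 1 + ρ_b·K_d/n = 1 + 1.81 × 0.13/0.43 = 1.547.
Sorption retards both mechanisms: v_R = v/R = 0.04590 m/day, D_R = D/R = 0.2579 m²/day.
v_R·t = 0.04590 × 1260 = 57.834 m; 2√(D_R t) = 36.05 m; argument = (17.2 − 57.834)/36.05 = -1.127.
C = C₀ × ½·erfc(-1.127) = 5.46 × 0.9445 = 5.16 mg/L.

5.16 mg/L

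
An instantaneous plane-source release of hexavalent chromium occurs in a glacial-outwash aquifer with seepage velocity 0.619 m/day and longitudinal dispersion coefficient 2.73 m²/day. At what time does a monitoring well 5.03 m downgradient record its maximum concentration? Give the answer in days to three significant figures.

3.68 days

For the 1D instantaneous-source solution, setting ∂C/∂t = 0 at fixed x gives v²t² + 2Dt − x² = 0, so t = (√(D² + v²x²) − D)/v².
√(D² + v²x²) = √(2.73² + 0.619² × 5.03²) = 4.141; v² = 0.383161.
t = (4.141 − 2.73)/0.383161 = 3.68 days (vs. the pure-advection estimate x/v = 8.13 d).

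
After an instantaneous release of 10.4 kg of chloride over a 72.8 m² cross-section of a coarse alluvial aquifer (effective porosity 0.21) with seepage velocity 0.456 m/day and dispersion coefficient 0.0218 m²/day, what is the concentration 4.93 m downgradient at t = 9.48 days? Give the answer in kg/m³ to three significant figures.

For an instantaneous plane source, C(x,t) = M/(n_e·A·√(4πDt)) · exp(−(x−vt)²/(4Dt)), with n_e·A the pore (flow) area.
Plume center vt = 0.456 × 9.48 = 4.32288 m, so the well at 4.93 m is 0.60712 m downgradient of the peak.
√(4πDt) = 1.612 m, giving peak height M/(n_e·A·√(4πDt)) = 10.4/(0.21 × 72.8 × 1.612) = 0.4220 kg/m³.
(x−vt)²/(4Dt) = (0.60712)²/(4 × 0.0218 × 9.48) = 0.4459; exp(−0.4459) = 0.6402.
C = 0.4220 × 0.6402 = 0.270 kg/m³.

0.270 kg/m³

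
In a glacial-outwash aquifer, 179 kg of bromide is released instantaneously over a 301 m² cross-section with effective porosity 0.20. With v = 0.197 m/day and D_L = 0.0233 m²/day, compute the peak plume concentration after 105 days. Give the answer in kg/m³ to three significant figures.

0.536 kg/m³

The peak of an instantaneous 1D plume sits at x = vt; there the Gaussian factor is 1 and C_max = M/(n_e·A·√(4πDt)), where n_e·A is the pore area the mass is dissolved in.
√(4πDt) = √(4π × 0.0233 × 105) = 5.545 m, so C_max = 179/(0.20 × 301 × 5.545) = 0.536 kg/m³.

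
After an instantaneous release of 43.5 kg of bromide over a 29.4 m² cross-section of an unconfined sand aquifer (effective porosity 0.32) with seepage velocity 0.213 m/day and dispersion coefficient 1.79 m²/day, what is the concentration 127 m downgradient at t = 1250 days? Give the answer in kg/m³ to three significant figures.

0.00316 kg/m³

For an instantaneous plane source, C(x,t) = M/(n_e·A·√(4πDt)) · exp(−(x−vt)²/(4Dt)), with n_e·A the pore (flow) area.
Plume center vt = 0.213 × 1250 = 266.25 m, so the well at 127 m is 139.25 m upgradient of the peak.
√(4πDt) = 167.7 m, giving peak height M/(n_e·A·√(4πDt)) = 43.5/(0.32 × 29.4 × 167.7) = 0.02757 kg/m³.
(x−vt)²/(4Dt) = (-139.25)²/(4 × 1.79 × 1250) = 2.167; exp(−2.167) = 0.1145.
C = 0.02757 × 0.1145 = 0.00316 kg/m³.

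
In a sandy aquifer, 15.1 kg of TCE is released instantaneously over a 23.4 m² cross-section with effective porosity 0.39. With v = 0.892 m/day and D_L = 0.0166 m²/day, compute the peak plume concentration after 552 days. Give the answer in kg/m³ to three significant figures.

0.154 kg/m³

The peak of an instantaneous 1D plume sits at x = vt; there the Gaussian factor is 1 and C_max = M/(n_e·A·√(4πDt)), where n_e·A is the pore area the mass is dissolved in.
√(4πDt) = √(4π × 0.0166 × 552) = 10.73 m, so C_max = 15.1/(0.39 × 23.4 × 10.73) = 0.154 kg/m³.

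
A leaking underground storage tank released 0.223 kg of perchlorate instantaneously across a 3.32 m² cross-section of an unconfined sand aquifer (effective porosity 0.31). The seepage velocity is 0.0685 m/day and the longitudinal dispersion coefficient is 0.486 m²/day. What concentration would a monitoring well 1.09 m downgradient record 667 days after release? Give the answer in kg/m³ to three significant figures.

0.000732 kg/m³

For an instantaneous plane source, C(x,t) = M/(n_e·A·√(4πDt)) · exp(−(x−vt)²/(4Dt)), with n_e·A the pore (flow) area.
Plume center vt = 0.0685 × 667 = 45.6895 m, so the well at 1.09 m is 44.5995 m upgradient of the peak.
√(4πDt) = 63.82 m, giving peak height M/(n_e·A·√(4πDt)) = 0.223/(0.31 × 3.32 × 63.82) = 0.003395 kg/m³.
(x−vt)²/(4Dt) = (-44.5995)²/(4 × 0.486 × 667) = 1.534; exp(−1.534) = 0.2157.
C = 0.003395 × 0.2157 = 0.000732 kg/m³.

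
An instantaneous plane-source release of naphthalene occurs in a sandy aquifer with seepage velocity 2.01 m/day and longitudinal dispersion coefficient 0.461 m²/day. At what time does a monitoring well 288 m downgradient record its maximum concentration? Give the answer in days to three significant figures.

143 days

For the 1D instantaneous-source solution, setting ∂C/∂t = 0 at fixed x gives v²t² + 2Dt − x² = 0, so t = (√(D² + v²x²) − D)/v².
√(D² + v²x²) = √(0.461² + 2.01² × 288²) = 578.9; v² = 4.0401.
t = (578.9 − 0.461)/4.0401 = 143 days (vs. the pure-advection estimate x/v = 143 d).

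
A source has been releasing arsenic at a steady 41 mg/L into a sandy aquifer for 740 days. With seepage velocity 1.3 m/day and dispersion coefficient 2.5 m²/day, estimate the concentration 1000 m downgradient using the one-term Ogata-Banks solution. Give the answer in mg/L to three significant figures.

10.9 mg/L

For a continuous step input, C/C₀ ≈ ½·erfc((x−vt)/(2√(Dt))).
vt = 1.3 × 740 = 962 m and 2√(Dt) = 2√(2.5 × 740) = 86.02 m.
Argument (x−vt)/(2√(Dt)) = (1000 − 962)/86.02 = 0.4418; ½·erfc(0.4418) = 0.2661.
C = 41 × 0.2661 = 10.9 mg/L.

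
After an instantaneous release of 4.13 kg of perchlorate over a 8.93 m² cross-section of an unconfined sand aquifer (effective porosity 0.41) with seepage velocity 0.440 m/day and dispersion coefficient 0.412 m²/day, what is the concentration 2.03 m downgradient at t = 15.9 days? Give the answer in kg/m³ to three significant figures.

0.0485 kg/m³

For an instantaneous plane source, C(x,t) = M/(n_e·A·√(4πDt)) · exp(−(x−vt)²/(4Dt)), with n_e·A the pore (flow) area.
Plume center vt = 0.440 × 15.9 = 6.996 m, so the well at 2.03 m is 4.966 m upgradient of the peak.
√(4πDt) = 9.073 m, giving peak height M/(n_e·A·√(4πDt)) = 4.13/(0.41 × 8.93 × 9.073) = 0.1243 kg/m³.
(x−vt)²/(4Dt) = (-4.966)²/(4 × 0.412 × 15.9) = 0.9412; exp(−0.9412) = 0.3902.
C = 0.1243 × 0.3902 = 0.0485 kg/m³.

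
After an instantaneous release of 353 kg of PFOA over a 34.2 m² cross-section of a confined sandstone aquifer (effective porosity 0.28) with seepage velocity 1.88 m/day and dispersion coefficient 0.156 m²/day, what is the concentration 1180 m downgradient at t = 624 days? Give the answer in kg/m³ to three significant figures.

For an instantaneous plane source, C(x,t) = M/(n_e·A·√(4πDt)) · exp(−(x−vt)²/(4Dt)), with n_e·A the pore (flow) area.
Plume center vt = 1.88 × 624 = 1173.12 m, so the well at 1180 m is 6.88 m downgradient of the peak.
√(4πDt) = 34.98 m, giving peak height M/(n_e·A·√(4πDt)) = 353/(0.28 × 34.2 × 34.98) = 1.054 kg/m³.
(x−vt)²/(4Dt) = (6.88)²/(4 × 0.156 × 624) = 0.1216; exp(−0.1216) = 0.8855.
C = 1.054 × 0.8855 = 0.933 kg/m³.

0.933 kg/m³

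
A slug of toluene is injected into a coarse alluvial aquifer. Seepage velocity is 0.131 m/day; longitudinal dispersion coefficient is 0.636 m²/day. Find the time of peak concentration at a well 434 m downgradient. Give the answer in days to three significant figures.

For the 1D instantaneous-source solution, setting ∂C/∂t = 0 at fixed x gives v²t² + 2Dt − x² = 0, so t = (√(D² + v²x²) − D)/v².
√(D² + v²x²) = √(0.636² + 0.131² × 434²) = 56.86; v² = 0.017161.
t = (56.86 − 0.636)/0.017161 = 3280 days (vs. the pure-advection estimate x/v = 3310 d).

3280 days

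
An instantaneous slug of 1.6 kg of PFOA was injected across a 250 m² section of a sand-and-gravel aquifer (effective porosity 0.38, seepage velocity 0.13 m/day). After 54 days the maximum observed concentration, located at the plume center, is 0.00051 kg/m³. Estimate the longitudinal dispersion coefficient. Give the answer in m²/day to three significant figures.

1.61 m²/day

At the plume center C_max = M/(n_e·A·√(4πDt)), so D = M²/(4πt·(n_e·A·C_max)²).
n_e·A·C_max = 0.38 × 250 × 0.00051 = 0.04845 kg/m.
D = 1.6²/(4π × 54 × 0.04845²) = 1.61 m²/day.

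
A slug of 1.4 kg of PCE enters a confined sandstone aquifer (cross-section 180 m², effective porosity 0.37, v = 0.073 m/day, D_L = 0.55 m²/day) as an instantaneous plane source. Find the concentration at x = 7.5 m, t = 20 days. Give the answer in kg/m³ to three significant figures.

For an instantaneous plane source, C(x,t) = M/(n_e·A·√(4πDt)) · exp(−(x−vt)²/(4Dt)), with n_e·A the pore (flow) area.
Plume center vt = 0.073 × 20 = 1.46 m, so the well at 7.5 m is 6.04 m downgradient of the peak.
√(4πDt) = 11.76 m, giving peak height M/(n_e·A·√(4πDt)) = 1.4/(0.37 × 180 × 11.76) = 0.001788 kg/m³.
(x−vt)²/(4Dt) = (6.04)²/(4 × 0.55 × 20) = 0.8291; exp(−0.8291) = 0.4364.
C = 0.001788 × 0.4364 = 0.000780 kg/m³.

0.000780 kg/m³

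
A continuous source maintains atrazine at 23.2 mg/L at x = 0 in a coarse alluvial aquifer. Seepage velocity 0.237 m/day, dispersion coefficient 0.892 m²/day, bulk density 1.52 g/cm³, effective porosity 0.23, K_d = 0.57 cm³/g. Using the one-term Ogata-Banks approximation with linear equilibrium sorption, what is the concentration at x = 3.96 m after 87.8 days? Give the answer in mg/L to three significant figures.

Retardation factor R = 1 + ρ_b·K_d/n = 1 + 1.52 × 0.57/0.23 = 4.767.
Sorption retards both mechanisms: v_R = v/R = 0.04972 m/day, D_R = D/R = 0.1871 m²/day.
v_R·t = 0.04972 × 87.8 = 4.365416 m; 2√(D_R t) = 8.106 m; argument = (3.96 − 4.365416)/8.106 = -0.05001.
C = C₀ × ½·erfc(-0.05001) = 23.2 × 0.5282 = 12.3 mg/L.

12.3 mg/L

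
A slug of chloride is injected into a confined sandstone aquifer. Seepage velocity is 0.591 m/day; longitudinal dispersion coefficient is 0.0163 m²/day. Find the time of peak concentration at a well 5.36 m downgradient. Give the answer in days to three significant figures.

9.02 days

For the 1D instantaneous-source solution, setting ∂C/∂t = 0 at fixed x gives v²t² + 2Dt − x² = 0, so t = (√(D² + v²x²) − D)/v².
√(D² + v²x²) = √(0.0163² + 0.591² × 5.36²) = 3.168; v² = 0.349281.
t = (3.168 − 0.0163)/0.349281 = 9.02 days (vs. the pure-advection estimate x/v = 9.07 d).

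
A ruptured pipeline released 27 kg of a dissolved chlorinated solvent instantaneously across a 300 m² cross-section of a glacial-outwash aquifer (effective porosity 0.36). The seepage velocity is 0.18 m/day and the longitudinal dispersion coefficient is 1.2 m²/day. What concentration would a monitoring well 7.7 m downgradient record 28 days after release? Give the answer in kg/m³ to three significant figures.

0.0115 kg/m³

For an instantaneous plane source, C(x,t) = M/(n_e·A·√(4πDt)) · exp(−(x−vt)²/(4Dt)), with n_e·A the pore (flow) area.
Plume center vt = 0.18 × 28 = 5.04 m, so the well at 7.7 m is 2.66 m downgradient of the peak.
√(4πDt) = 20.55 m, giving peak height M/(n_e·A·√(4πDt)) = 27/(0.36 × 300 × 20.55) = 0.01217 kg/m³.
(x−vt)²/(4Dt) = (2.66)²/(4 × 1.2 × 28) = 0.05265; exp(−0.05265) = 0.9487.
C = 0.01217 × 0.9487 = 0.0115 kg/m³.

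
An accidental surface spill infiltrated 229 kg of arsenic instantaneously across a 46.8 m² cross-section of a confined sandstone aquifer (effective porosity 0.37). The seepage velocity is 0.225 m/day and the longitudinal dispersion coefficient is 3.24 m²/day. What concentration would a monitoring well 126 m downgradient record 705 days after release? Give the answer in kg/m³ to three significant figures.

0.0695 kg/m³

For an instantaneous plane source, C(x,t) = M/(n_e·A·√(4πDt)) · exp(−(x−vt)²/(4Dt)), with n_e·A the pore (flow) area.
Plume center vt = 0.225 × 705 = 158.625 m, so the well at 126 m is 32.625 m upgradient of the peak.
√(4πDt) = 169.4 m, giving peak height M/(n_e·A·√(4πDt)) = 229/(0.37 × 46.8 × 169.4) = 0.07807 kg/m³.
(x−vt)²/(4Dt) = (-32.625)²/(4 × 3.24 × 705) = 0.1165; exp(−0.1165) = 0.8900.
C = 0.07807 × 0.8900 = 0.0695 kg/m³.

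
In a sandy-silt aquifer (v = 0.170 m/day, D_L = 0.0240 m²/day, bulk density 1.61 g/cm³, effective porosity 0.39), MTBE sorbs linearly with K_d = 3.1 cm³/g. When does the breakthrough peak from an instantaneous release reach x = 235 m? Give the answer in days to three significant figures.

Retardation factor R = 1 + ρ_b·K_d/n = 1 + 1.61 × 3.1/0.39 = 13.80.
Sorption retards both mechanisms: v_R = v/R = 0.01232 m/day, D_R = D/R = 0.001739 m²/day.
Peak time from v_R²t² + 2D_R t − x² = 0: t = (√(D_R² + v_R²x²) − D_R)/v_R².
√(D_R² + v_R²x²) = √(0.001739² + 0.01232² × 235²) = 2.895; v_R² = 0.0001518.
t = (2.895 − 0.001739)/0.0001518 = 19100 days.

19100 days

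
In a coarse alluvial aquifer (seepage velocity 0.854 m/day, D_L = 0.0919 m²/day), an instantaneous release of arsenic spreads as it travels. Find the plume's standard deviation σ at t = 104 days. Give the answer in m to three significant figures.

Dispersive spreading gives a Gaussian with σ² = 2Dt; advection only shifts the center.
σ = √(2 × 0.0919 × 104) = 4.37 m.

4.37 m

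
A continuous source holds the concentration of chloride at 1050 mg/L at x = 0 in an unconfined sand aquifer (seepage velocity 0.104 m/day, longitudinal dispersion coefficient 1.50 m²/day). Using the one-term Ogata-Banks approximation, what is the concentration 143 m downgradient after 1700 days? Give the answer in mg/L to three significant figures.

For a continuous step input, C/C₀ ≈ ½·erfc((x−vt)/(2√(Dt))).
vt = 0.104 × 1700 = 176.8 m and 2√(Dt) = 2√(1.50 × 1700) = 101.0 m.
Argument (x−vt)/(2√(Dt)) = (143 − 176.8)/101.0 = -0.3347; ½·erfc(-0.3347) = 0.6820.
C = 1050 × 0.6820 = 716 mg/L.

716 mg/L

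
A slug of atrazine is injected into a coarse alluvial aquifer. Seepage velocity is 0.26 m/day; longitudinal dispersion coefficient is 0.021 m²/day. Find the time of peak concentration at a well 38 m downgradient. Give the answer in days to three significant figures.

For the 1D instantaneous-source solution, setting ∂C/∂t = 0 at fixed x gives v²t² + 2Dt − x² = 0, so t = (√(D² + v²x²) − D)/v².
√(D² + v²x²) = √(0.021² + 0.26² × 38²) = 9.880; v² = 0.0676.
t = (9.880 − 0.021)/0.0676 = 146 days (vs. the pure-advection estimate x/v = 146 d).

146 days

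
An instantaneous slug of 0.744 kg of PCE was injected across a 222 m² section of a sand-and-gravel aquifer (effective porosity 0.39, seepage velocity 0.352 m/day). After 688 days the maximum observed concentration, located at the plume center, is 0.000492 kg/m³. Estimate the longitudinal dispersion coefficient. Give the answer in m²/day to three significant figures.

0.0353 m²/day

At the plume center C_max = M/(n_e·A·√(4πDt)), so D = M²/(4πt·(n_e·A·C_max)²).
n_e·A·C_max = 0.39 × 222 × 0.000492 = 0.04260 kg/m.
D = 0.744²/(4π × 688 × 0.04260²) = 0.0353 m²/day.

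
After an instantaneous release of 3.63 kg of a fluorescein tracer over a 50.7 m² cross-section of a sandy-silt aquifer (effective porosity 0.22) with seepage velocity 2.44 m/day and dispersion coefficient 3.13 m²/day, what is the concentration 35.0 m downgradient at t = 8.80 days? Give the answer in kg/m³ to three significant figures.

0.00332 kg/m³

For an instantaneous plane source, C(x,t) = M/(n_e·A·√(4πDt)) · exp(−(x−vt)²/(4Dt)), with n_e·A the pore (flow) area.
Plume center vt = 2.44 × 8.80 = 21.472 m, so the well at 35.0 m is 13.528 m downgradient of the peak.
√(4πDt) = 18.60 m, giving peak height M/(n_e·A·√(4πDt)) = 3.63/(0.22 × 50.7 × 18.60) = 0.01750 kg/m³.
(x−vt)²/(4Dt) = (13.528)²/(4 × 3.13 × 8.80) = 1.661; exp(−1.661) = 0.1899.
C = 0.01750 × 0.1899 = 0.00332 kg/m³.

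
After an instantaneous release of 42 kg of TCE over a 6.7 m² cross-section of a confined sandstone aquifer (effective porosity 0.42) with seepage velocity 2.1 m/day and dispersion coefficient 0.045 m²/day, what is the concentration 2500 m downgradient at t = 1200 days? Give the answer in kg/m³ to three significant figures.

0.0899 kg/m³

For an instantaneous plane source, C(x,t) = M/(n_e·A·√(4πDt)) · exp(−(x−vt)²/(4Dt)), with n_e·A the pore (flow) area.
Plume center vt = 2.1 × 1200 = 2520 m, so the well at 2500 m is 20 m upgradient of the peak.
√(4πDt) = 26.05 m, giving peak height M/(n_e·A·√(4πDt)) = 42/(0.42 × 6.7 × 26.05) = 0.5730 kg/m³.
(x−vt)²/(4Dt) = (-20)²/(4 × 0.045 × 1200) = 1.852; exp(−1.852) = 0.1569.
C = 0.5730 × 0.1569 = 0.0899 kg/m³.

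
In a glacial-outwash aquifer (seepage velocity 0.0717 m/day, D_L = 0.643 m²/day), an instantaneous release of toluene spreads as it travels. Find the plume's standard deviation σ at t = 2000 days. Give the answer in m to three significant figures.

50.7 m

Dispersive spreading gives a Gaussian with σ² = 2Dt; advection only shifts the center.
σ = √(2 × 0.643 × 2000) = 50.7 m.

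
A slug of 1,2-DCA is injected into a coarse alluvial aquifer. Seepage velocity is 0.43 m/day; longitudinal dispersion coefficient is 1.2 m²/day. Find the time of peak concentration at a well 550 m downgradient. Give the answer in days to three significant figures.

1270 days

For the 1D instantaneous-source solution, setting ∂C/∂t = 0 at fixed x gives v²t² + 2Dt − x² = 0, so t = (√(D² + v²x²) − D)/v².
√(D² + v²x²) = √(1.2² + 0.43² × 550²) = 236.5; v² = 0.1849.
t = (236.5 − 1.2)/0.1849 = 1270 days (vs. the pure-advection estimate x/v = 1280 d).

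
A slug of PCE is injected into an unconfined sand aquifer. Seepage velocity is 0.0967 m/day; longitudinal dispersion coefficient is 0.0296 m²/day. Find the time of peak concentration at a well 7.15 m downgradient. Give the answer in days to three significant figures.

70.8 days

For the 1D instantaneous-source solution, setting ∂C/∂t = 0 at fixed x gives v²t² + 2Dt − x² = 0, so t = (√(D² + v²x²) − D)/v².
√(D² + v²x²) = √(0.0296² + 0.0967² × 7.15²) = 0.6920; v² = 0.00935089.
t = (0.6920 − 0.0296)/0.00935089 = 70.8 days (vs. the pure-advection estimate x/v = 73.9 d).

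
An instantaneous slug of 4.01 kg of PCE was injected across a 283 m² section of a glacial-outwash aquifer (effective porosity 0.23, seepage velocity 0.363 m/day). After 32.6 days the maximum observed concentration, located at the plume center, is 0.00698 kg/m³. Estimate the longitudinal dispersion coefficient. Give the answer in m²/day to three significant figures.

At the plume center C_max = M/(n_e·A·√(4πDt)), so D = M²/(4πt·(n_e·A·C_max)²).
n_e·A·C_max = 0.23 × 283 × 0.00698 = 0.4543 kg/m.
D = 4.01²/(4π × 32.6 × 0.4543²) = 0.190 m²/day.

0.190 m²/day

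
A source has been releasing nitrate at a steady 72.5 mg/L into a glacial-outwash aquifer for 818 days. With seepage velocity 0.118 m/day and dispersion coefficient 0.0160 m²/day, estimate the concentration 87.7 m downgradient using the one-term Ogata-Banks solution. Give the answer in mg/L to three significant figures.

69.4 mg/L

For a continuous step input, C/C₀ ≈ ½·erfc((x−vt)/(2√(Dt))).
vt = 0.118 × 818 = 96.524 m and 2√(Dt) = 2√(0.0160 × 818) = 7.235 m.
Argument (x−vt)/(2√(Dt)) = (87.7 − 96.524)/7.235 = -1.220; ½·erfc(-1.220) = 0.9578.
C = 72.5 × 0.9578 = 69.4 mg/L.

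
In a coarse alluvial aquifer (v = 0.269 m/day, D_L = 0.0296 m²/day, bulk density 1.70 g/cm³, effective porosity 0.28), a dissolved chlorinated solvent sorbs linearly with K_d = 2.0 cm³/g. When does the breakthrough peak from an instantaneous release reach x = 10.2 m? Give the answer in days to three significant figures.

493 days

Retardation factor R = 1 + ρ_b·K_d/n = 1 + 1.70 × 2.0/0.28 = 13.14.
Sorption retards both mechanisms: v_R = v/R = 0.02047 m/day, D_R = D/R = 0.002253 m²/day.
Peak time from v_R²t² + 2D_R t − x² = 0: t = (√(D_R² + v_R²x²) − D_R)/v_R².
√(D_R² + v_R²x²) = √(0.002253² + 0.02047² × 10.2²) = 0.2088; v_R² = 0.0004190.
t = (0.2088 − 0.002253)/0.0004190 = 493 days.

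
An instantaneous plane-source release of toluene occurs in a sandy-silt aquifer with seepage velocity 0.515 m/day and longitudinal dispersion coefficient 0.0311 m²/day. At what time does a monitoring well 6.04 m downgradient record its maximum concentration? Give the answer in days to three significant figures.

For the 1D instantaneous-source solution, setting ∂C/∂t = 0 at fixed x gives v²t² + 2Dt − x² = 0, so t = (√(D² + v²x²) − D)/v².
√(D² + v²x²) = √(0.0311² + 0.515² × 6.04²) = 3.111; v² = 0.265225.
t = (3.111 − 0.0311)/0.265225 = 11.6 days (vs. the pure-advection estimate x/v = 11.7 d).

11.6 days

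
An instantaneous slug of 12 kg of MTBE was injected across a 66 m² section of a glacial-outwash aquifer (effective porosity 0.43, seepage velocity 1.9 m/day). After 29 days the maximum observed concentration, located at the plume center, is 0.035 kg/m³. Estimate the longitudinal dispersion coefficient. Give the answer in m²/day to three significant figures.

At the plume center C_max = M/(n_e·A·√(4πDt)), so D = M²/(4πt·(n_e·A·C_max)²).
n_e·A·C_max = 0.43 × 66 × 0.035 = 0.9933 kg/m.
D = 12²/(4π × 29 × 0.9933²) = 0.400 m²/day.

0.400 m²/day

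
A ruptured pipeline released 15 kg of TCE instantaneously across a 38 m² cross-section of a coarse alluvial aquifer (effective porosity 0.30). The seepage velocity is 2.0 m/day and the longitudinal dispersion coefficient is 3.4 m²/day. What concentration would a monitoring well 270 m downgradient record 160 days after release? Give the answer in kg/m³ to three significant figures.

For an instantaneous plane source, C(x,t) = M/(n_e·A·√(4πDt)) · exp(−(x−vt)²/(4Dt)), with n_e·A the pore (flow) area.
Plume center vt = 2.0 × 160 = 320 m, so the well at 270 m is 50 m upgradient of the peak.
√(4πDt) = 82.68 m, giving peak height M/(n_e·A·√(4πDt)) = 15/(0.30 × 38 × 82.68) = 0.01591 kg/m³.
(x−vt)²/(4Dt) = (-50)²/(4 × 3.4 × 160) = 1.149; exp(−1.149) = 0.3170.
C = 0.01591 × 0.3170 = 0.00504 kg/m³.

0.00504 kg/m³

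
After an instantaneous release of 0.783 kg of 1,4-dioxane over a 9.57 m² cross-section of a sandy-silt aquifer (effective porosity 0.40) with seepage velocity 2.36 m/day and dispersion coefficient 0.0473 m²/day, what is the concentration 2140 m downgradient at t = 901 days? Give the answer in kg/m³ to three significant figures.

0.00297 kg/m³

For an instantaneous plane source, C(x,t) = M/(n_e·A·√(4πDt)) · exp(−(x−vt)²/(4Dt)), with n_e·A the pore (flow) area.
Plume center vt = 2.36 × 901 = 2126.36 m, so the well at 2140 m is 13.64 m downgradient of the peak.
√(4πDt) = 23.14 m, giving peak height M/(n_e·A·√(4πDt)) = 0.783/(0.40 × 9.57 × 23.14) = 0.008839 kg/m³.
(x−vt)²/(4Dt) = (13.64)²/(4 × 0.0473 × 901) = 1.091; exp(−1.091) = 0.3359.
C = 0.008839 × 0.3359 = 0.00297 kg/m³.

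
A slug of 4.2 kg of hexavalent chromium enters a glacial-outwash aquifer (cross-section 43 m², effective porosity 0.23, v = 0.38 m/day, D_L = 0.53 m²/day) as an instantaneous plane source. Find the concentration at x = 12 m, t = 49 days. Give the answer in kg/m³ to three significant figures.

For an instantaneous plane source, C(x,t) = M/(n_e·A·√(4πDt)) · exp(−(x−vt)²/(4Dt)), with n_e·A the pore (flow) area.
Plume center vt = 0.38 × 49 = 18.62 m, so the well at 12 m is 6.62 m upgradient of the peak.
√(4πDt) = 18.07 m, giving peak height M/(n_e·A·√(4πDt)) = 4.2/(0.23 × 43 × 18.07) = 0.02350 kg/m³.
(x−vt)²/(4Dt) = (-6.62)²/(4 × 0.53 × 49) = 0.4219; exp(−0.4219) = 0.6558.
C = 0.02350 × 0.6558 = 0.0154 kg/m³.

0.0154 kg/m³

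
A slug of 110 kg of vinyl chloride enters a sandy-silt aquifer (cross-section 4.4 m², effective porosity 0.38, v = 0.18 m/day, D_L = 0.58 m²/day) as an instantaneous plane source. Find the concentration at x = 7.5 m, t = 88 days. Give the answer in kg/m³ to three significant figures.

1.85 kg/m³

For an instantaneous plane source, C(x,t) = M/(n_e·A·√(4πDt)) · exp(−(x−vt)²/(4Dt)), with n_e·A the pore (flow) area.
Plume center vt = 0.18 × 88 = 15.84 m, so the well at 7.5 m is 8.34 m upgradient of the peak.
√(4πDt) = 25.33 m, giving peak height M/(n_e·A·√(4πDt)) = 110/(0.38 × 4.4 × 25.33) = 2.597 kg/m³.
(x−vt)²/(4Dt) = (-8.34)²/(4 × 0.58 × 88) = 0.3407; exp(−0.3407) = 0.7113.
C = 2.597 × 0.7113 = 1.85 kg/m³.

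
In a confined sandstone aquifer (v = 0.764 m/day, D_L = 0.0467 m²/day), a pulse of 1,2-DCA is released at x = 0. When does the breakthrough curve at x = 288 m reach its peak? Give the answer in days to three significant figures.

377 days

For the 1D instantaneous-source solution, setting ∂C/∂t = 0 at fixed x gives v²t² + 2Dt − x² = 0, so t = (√(D² + v²x²) − D)/v².
√(D² + v²x²) = √(0.0467² + 0.764² × 288²) = 220.0; v² = 0.583696.
t = (220.0 − 0.0467)/0.583696 = 377 days (vs. the pure-advection estimate x/v = 377 d).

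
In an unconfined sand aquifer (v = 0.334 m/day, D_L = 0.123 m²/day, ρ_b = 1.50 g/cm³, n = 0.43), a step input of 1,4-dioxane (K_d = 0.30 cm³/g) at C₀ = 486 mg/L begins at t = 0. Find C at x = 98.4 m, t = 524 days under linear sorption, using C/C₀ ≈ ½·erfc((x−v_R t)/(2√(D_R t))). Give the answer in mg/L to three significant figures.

Retardation factor R = 1 + ρ_b·K_d/n = 1 + 1.50 × 0.30/0.43 = 2.047.
Sorption retards both mechanisms: v_R = v/R = 0.1632 m/day, D_R = D/R = 0.06009 m²/day.
v_R·t = 0.1632 × 524 = 85.5168 m; 2√(D_R t) = 11.22 m; argument = (98.4 − 85.5168)/11.22 = 1.148.
C = C₀ × ½·erfc(1.148) = 486 × 0.05224 = 25.4 mg/L.

25.4 mg/L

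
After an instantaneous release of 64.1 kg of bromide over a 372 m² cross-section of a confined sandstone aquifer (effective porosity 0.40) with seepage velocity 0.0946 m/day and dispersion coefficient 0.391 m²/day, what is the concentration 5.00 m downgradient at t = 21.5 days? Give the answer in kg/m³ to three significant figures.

0.0323 kg/m³

For an instantaneous plane source, C(x,t) = M/(n_e·A·√(4πDt)) · exp(−(x−vt)²/(4Dt)), with n_e·A the pore (flow) area.
Plume center vt = 0.0946 × 21.5 = 2.0339 m, so the well at 5.00 m is 2.9661 m downgradient of the peak.
√(4πDt) = 10.28 m, giving peak height M/(n_e·A·√(4πDt)) = 64.1/(0.40 × 372 × 10.28) = 0.04190 kg/m³.
(x−vt)²/(4Dt) = (2.9661)²/(4 × 0.391 × 21.5) = 0.2616; exp(−0.2616) = 0.7698.
C = 0.04190 × 0.7698 = 0.0323 kg/m³.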